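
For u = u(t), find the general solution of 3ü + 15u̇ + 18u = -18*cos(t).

u = -3*cos(t)/5 - 3*sin(t)/5 + C1*exp(-2*t) + C2*exp(-3*t)

Divide through by 3: u'' + 5u' + 6u = -6*cos(t).
Characteristic equation r² + 5r + 6 = 0 factors as (r + 2)(r + 3) = 0, so r = -2, -3.
Hence u_h = C1*exp(-2*t) + C2*exp(-3*t).
Try u_p = A*cos(t) + B*sin(t). Substituting and equating the coefficients of cos(t) and sin(t) gives A = -3/5, B = -3/5, so u_p = -3*cos(t)/5 - 3*sin(t)/5.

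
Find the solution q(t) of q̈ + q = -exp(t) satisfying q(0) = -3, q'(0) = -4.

Characteristic equation r² + 1 = 0 has discriminant (0)² - 4·(1) = -4 < 0, so r = ± i.
Hence q_h = C1*cos(t) + C2*sin(t).
Try q_p = A*exp(t). Substituting into the equation and dividing by exp(t) gives A = -1/2, so q_p = -exp(t)/2.
General solution: q = -exp(t)/2 + C1*cos(t) + C2*sin(t).
Apply the initial conditions: q(0) = -1/2 + C1 = -3 and q'(0) = -1/2 + C2 = -4. Solving gives C1 = -5/2, C2 = -7/2.

q = -7*sin(t)/2 - 5*cos(t)/2 - exp(t)/2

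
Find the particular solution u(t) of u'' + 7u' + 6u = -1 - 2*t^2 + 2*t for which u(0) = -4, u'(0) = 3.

Characteristic equation r² + 7r + 6 = 0 factors as (r + 1)(r + 6) = 0, so r = -1, -6.
Hence u_h = C1*exp(-t) + C2*exp(-6*t).
For the particular solution try u_p = A0 + A1*t + A2*t^2. Substituting and matching coefficients of each power of t gives A0 = -73/54, A1 = 10/9, A2 = -1/3, so u_p = -73/54 - t^2/3 + 10*t/9.
General solution: u = -73/54 - t^2/3 + 10*t/9 + C1*exp(-t) + C2*exp(-6*t).
Apply the initial conditions: u(0) = -73/54 + C1 + C2 = -4 and u'(0) = 10/9 - C1 - 6*C2 = 3. Solving gives C1 = -14/5, C2 = 41/270.

u = -73/54 - 14*exp(-t)/5 - t**2/3 + 10*t/9 + 41*exp(-6*t)/270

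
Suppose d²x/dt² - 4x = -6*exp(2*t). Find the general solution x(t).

Characteristic equation r² - 4 = 0 factors as (r + 2)(r - 2) = 0, so r = -2, 2.
Hence x_h = C1*exp(-2*t) + C2*exp(2*t).
Since exp(2*t) solves the homogeneous equation (r = 2 is a root of multiplicity 1), multiply the trial by t. Try x_p = A*t*exp(2*t). Substituting into the equation and dividing by exp(2*t) gives A = -3/2, so x_p = -3*t*exp(2*t)/2.

x = C1*exp(-2*t) + C2*exp(2*t) - 3*t*exp(2*t)/2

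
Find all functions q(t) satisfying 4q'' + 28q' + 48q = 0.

Divide through by 4: q'' + 7q' + 12q = 0.
Characteristic equation r² + 7r + 12 = 0 factors as (r + 4)(r + 3) = 0, so r = -4, -3.
Hence q_h = C1*exp(-4*t) + C2*exp(-3*t).

q = C1*exp(-4*t) + C2*exp(-3*t)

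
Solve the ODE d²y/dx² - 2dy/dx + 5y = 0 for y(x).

Characteristic equation r² - 2r + 5 = 0 has discriminant (-2)² - 4·(5) = -16 < 0, so r = 1 ± 2i.
Hence y_h = C1*cos(2*x)*exp(x) + C2*exp(x)*sin(2*x).

y = C1*cos(2*x)*exp(x) + C2*exp(x)*sin(2*x)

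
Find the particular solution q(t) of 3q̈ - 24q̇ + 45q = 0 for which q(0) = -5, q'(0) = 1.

q = -13*exp(3*t) + 8*exp(5*t)

Divide through by 3: q'' - 8q' + 15q = 0.
Characteristic equation r² - 8r + 15 = 0 factors as (r - 3)(r - 5) = 0, so r = 3, 5.
Hence q_h = C1*exp(3*t) + C2*exp(5*t).
Apply the initial conditions: q(0) = C1 + C2 = -5 and q'(0) = 3*C1 + 5*C2 = 1. Solving gives C1 = -13, C2 = 8.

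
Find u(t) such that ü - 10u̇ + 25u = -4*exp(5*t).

u = C1*exp(5*t) - 2*t**2*exp(5*t) + C2*t*exp(5*t)

Characteristic equation r² - 10r + 25 = 0 has discriminant (-10)² - 4·(25) = 0, so r = 5 is a repeated root.
Hence u_h = (C1 + C2*t)*exp(5*t).
Since exp(5*t) solves the homogeneous equation (r = 5 is a root of multiplicity 2), multiply the trial by t^2. Try u_p = A*t^2*exp(5*t). Substituting into the equation and dividing by exp(5*t) gives A = -2, so u_p = -2*t^2*exp(5*t).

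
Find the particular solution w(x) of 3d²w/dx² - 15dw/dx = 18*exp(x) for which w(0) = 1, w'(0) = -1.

Divide through by 3: w'' - 5w' = 6*exp(x).
Characteristic equation r² - 5r = 0 factors as (r - 5)r = 0, so r = 5, 0.
Hence w_h = C1*exp(5*x) + C2.
Try w_p = A*exp(x). Substituting into the equation and dividing by exp(x) gives A = -3/2, so w_p = -3*exp(x)/2.
General solution: w = C2 - 3*exp(x)/2 + C1*exp(5*x).
Apply the initial conditions: w(0) = -3/2 + C1 + C2 = 1 and w'(0) = -3/2 + 5*C1 = -1. Solving gives C1 = 1/10, C2 = 12/5.

w = 12/5 - 3*exp(x)/2 + exp(5*x)/10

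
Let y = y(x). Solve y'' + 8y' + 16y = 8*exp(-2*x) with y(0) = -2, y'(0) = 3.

Characteristic equation r² + 8r + 16 = 0 has discriminant (8)² - 4·(16) = 0, so r = -4 is a repeated root.
Hence y_h = (C1 + C2*x)*exp(-4*x).
Try y_p = A*exp(-2*x). Substituting into the equation and dividing by exp(-2*x) gives A = 2, so y_p = 2*exp(-2*x).
General solution: y = 2*exp(-2*x) + C1*exp(-4*x) + C2*x*exp(-4*x).
Apply the initial conditions: y(0) = 2 + C1 = -2 and y'(0) = -4 + C2 - 4*C1 = 3. Solving gives C1 = -4, C2 = -9.

y = -4*exp(-4*x) + 2*exp(-2*x) - 9*x*exp(-4*x)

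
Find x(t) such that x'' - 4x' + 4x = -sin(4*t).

Characteristic equation r² - 4r + 4 = 0 has discriminant (-4)² - 4·(4) = 0, so r = 2 is a repeated root.
Hence x_h = (C1 + C2*t)*exp(2*t).
Try x_p = A*cos(4*t) + B*sin(4*t). Substituting and equating the coefficients of cos(4t) and sin(4t) gives A = -1/25, B = 3/100, so x_p = -cos(4*t)/25 + 3*sin(4*t)/100.

x = -cos(4*t)/25 + 3*sin(4*t)/100 + C1*exp(2*t) + C2*t*exp(2*t)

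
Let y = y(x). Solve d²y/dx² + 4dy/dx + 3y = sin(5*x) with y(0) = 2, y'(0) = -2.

Characteristic equation r² + 4r + 3 = 0 factors as (r + 1)(r + 3) = 0, so r = -1, -3.
Hence y_h = C1*exp(-x) + C2*exp(-3*x).
Try y_p = A*cos(5*x) + B*sin(5*x). Substituting and equating the coefficients of cos(5x) and sin(5x) gives A = -5/221, B = -11/442, so y_p = -11*sin(5*x)/442 - 5*cos(5*x)/221.
General solution: y = -11*sin(5*x)/442 - 5*cos(5*x)/221 + C1*exp(-x) + C2*exp(-3*x).
Apply the initial conditions: y(0) = -5/221 + C1 + C2 = 2 and y'(0) = -55/442 - C1 - 3*C2 = -2. Solving gives C1 = 109/52, C2 = -5/68.

y = -11*sin(5*x)/442 - 5*exp(-3*x)/68 - 5*cos(5*x)/221 + 109*exp(-x)/52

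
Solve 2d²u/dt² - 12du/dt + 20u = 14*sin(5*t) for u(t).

Divide through by 2: u'' - 6u' + 10u = 7*sin(5*t).
Characteristic equation r² - 6r + 10 = 0 has discriminant (-6)² - 4·(10) = -4 < 0, so r = 3 ± i.
Hence u_h = C1*cos(t)*exp(3*t) + C2*exp(3*t)*sin(t).
Try u_p = A*cos(5*t) + B*sin(5*t). Substituting and equating the coefficients of cos(5t) and sin(5t) gives A = 14/75, B = -7/75, so u_p = -7*sin(5*t)/75 + 14*cos(5*t)/75.

u = -7*sin(5*t)/75 + 14*cos(5*t)/75 + C1*cos(t)*exp(3*t) + C2*exp(3*t)*sin(t)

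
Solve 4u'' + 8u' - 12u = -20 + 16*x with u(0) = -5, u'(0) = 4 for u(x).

Divide through by 4: u'' + 2u' - 3u = -5 + 4*x.
Characteristic equation r² + 2r - 3 = 0 factors as (r + 3)(r - 1) = 0, so r = -3, 1.
Hence u_h = C1*exp(-3*x) + C2*exp(x).
For the particular solution try u_p = A0 + A1*x. Substituting and matching coefficients of each power of x gives A0 = 7/9, A1 = -4/3, so u_p = 7/9 - 4*x/3.
General solution: u = 7/9 - 4*x/3 + C1*exp(-3*x) + C2*exp(x).
Apply the initial conditions: u(0) = 7/9 + C1 + C2 = -5 and u'(0) = -4/3 + C2 - 3*C1 = 4. Solving gives C1 = -25/9, C2 = -3.

u = 7/9 - 3*exp(x) - 25*exp(-3*x)/9 - 4*x/3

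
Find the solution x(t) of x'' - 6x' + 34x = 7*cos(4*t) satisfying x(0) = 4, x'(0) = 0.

x = -14*sin(4*t)/75 + 7*cos(4*t)/50 - 13*exp(3*t)*sin(5*t)/6 + 193*cos(5*t)*exp(3*t)/50

Characteristic equation r² - 6r + 34 = 0 has discriminant (-6)² - 4·(34) = -100 < 0, so r = 3 ± 5i.
Hence x_h = C1*cos(5*t)*exp(3*t) + C2*exp(3*t)*sin(5*t).
Try x_p = A*cos(4*t) + B*sin(4*t). Substituting and equating the coefficients of cos(4t) and sin(4t) gives A = 7/50, B = -14/75, so x_p = -14*sin(4*t)/75 + 7*cos(4*t)/50.
General solution: x = -14*sin(4*t)/75 + 7*cos(4*t)/50 + C1*cos(5*t)*exp(3*t) + C2*exp(3*t)*sin(5*t).
Apply the initial conditions: x(0) = 7/50 + C1 = 4 and x'(0) = -56/75 + 3*C1 + 5*C2 = 0. Solving gives C1 = 193/50, C2 = -13/6.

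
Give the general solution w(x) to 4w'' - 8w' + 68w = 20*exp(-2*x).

w = exp(-2*x)/5 + C1*cos(4*x)*exp(x) + C2*exp(x)*sin(4*x)

Divide through by 4: w'' - 2w' + 17w = 5*exp(-2*x).
Characteristic equation r² - 2r + 17 = 0 has discriminant (-2)² - 4·(17) = -64 < 0, so r = 1 ± 4i.
Hence w_h = C1*cos(4*x)*exp(x) + C2*exp(x)*sin(4*x).
Try w_p = A*exp(-2*x). Substituting into the equation and dividing by exp(-2*x) gives A = 1/5, so w_p = exp(-2*x)/5.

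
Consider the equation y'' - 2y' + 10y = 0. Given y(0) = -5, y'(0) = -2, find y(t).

Characteristic equation r² - 2r + 10 = 0 has discriminant (-2)² - 4·(10) = -36 < 0, so r = 1 ± 3i.
Hence y_h = C1*cos(3*t)*exp(t) + C2*exp(t)*sin(3*t).
Apply the initial conditions: y(0) = C1 = -5 and y'(0) = C1 + 3*C2 = -2. Solving gives C1 = -5, C2 = 1.

y = exp(t)*sin(3*t) - 5*cos(3*t)*exp(t)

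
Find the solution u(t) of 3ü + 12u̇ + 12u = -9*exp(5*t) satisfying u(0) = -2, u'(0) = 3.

u = -95*exp(-2*t)/49 - 3*exp(5*t)/49 - 4*t*exp(-2*t)/7

Divide through by 3: u'' + 4u' + 4u = -3*exp(5*t).
Characteristic equation r² + 4r + 4 = 0 has discriminant (4)² - 4·(4) = 0, so r = -2 is a repeated root.
Hence u_h = (C1 + C2*t)*exp(-2*t).
Try u_p = A*exp(5*t). Substituting into the equation and dividing by exp(5*t) gives A = -3/49, so u_p = -3*exp(5*t)/49.
General solution: u = -3*exp(5*t)/49 + C1*exp(-2*t) + C2*t*exp(-2*t).
Apply the initial conditions: u(0) = -3/49 + C1 = -2 and u'(0) = -15/49 + C2 - 2*C1 = 3. Solving gives C1 = -95/49, C2 = -4/7.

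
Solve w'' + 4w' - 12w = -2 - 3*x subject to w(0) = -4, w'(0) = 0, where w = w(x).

w = 1/4 - 103*exp(2*x)/32 - 33*exp(-6*x)/32 + x/4

Characteristic equation r² + 4r - 12 = 0 factors as (r - 2)(r + 6) = 0, so r = 2, -6.
Hence w_h = C1*exp(2*x) + C2*exp(-6*x).
For the particular solution try w_p = A0 + A1*x. Substituting and matching coefficients of each power of x gives A0 = 1/4, A1 = 1/4, so w_p = 1/4 + x/4.
General solution: w = 1/4 + x/4 + C1*exp(2*x) + C2*exp(-6*x).
Apply the initial conditions: w(0) = 1/4 + C1 + C2 = -4 and w'(0) = 1/4 - 6*C2 + 2*C1 = 0. Solving gives C1 = -103/32, C2 = -33/32.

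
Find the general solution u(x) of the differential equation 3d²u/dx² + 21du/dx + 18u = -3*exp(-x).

u = C1*exp(-6*x) + C2*exp(-x) - x*exp(-x)/5

Divide through by 3: u'' + 7u' + 6u = -exp(-x).
Characteristic equation r² + 7r + 6 = 0 factors as (r + 6)(r + 1) = 0, so r = -6, -1.
Hence u_h = C1*exp(-6*x) + C2*exp(-x).
Since exp(-x) solves the homogeneous equation (r = -1 is a root of multiplicity 1), multiply the trial by x. Try u_p = A*x*exp(-x). Substituting into the equation and dividing by exp(-x) gives A = -1/5, so u_p = -x*exp(-x)/5.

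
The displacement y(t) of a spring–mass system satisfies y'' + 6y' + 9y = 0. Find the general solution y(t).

Characteristic equation r² + 6r + 9 = 0 has discriminant (6)² - 4·(9) = 0, so r = -3 is a repeated root.
Hence y_h = (C1 + C2*t)*exp(-3*t).

y = C1*exp(-3*t) + C2*t*exp(-3*t)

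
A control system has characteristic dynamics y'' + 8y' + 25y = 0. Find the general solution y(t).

y = C1*cos(3*t)*exp(-4*t) + C2*exp(-4*t)*sin(3*t)

Characteristic equation r² + 8r + 25 = 0 has discriminant (8)² - 4·(25) = -36 < 0, so r = -4 ± 3i.
Hence y_h = C1*cos(3*t)*exp(-4*t) + C2*exp(-4*t)*sin(3*t).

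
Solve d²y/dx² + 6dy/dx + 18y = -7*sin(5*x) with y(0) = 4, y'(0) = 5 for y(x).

y = 49*sin(5*x)/949 + 210*cos(5*x)/949 + 3586*cos(3*x)*exp(-3*x)/949 + 5086*exp(-3*x)*sin(3*x)/949

Characteristic equation r² + 6r + 18 = 0 has discriminant (6)² - 4·(18) = -36 < 0, so r = -3 ± 3i.
Hence y_h = C1*cos(3*x)*exp(-3*x) + C2*exp(-3*x)*sin(3*x).
Try y_p = A*cos(5*x) + B*sin(5*x). Substituting and equating the coefficients of cos(5x) and sin(5x) gives A = 210/949, B = 49/949, so y_p = 49*sin(5*x)/949 + 210*cos(5*x)/949.
General solution: y = 49*sin(5*x)/949 + 210*cos(5*x)/949 + C1*cos(3*x)*exp(-3*x) + C2*exp(-3*x)*sin(3*x).
Apply the initial conditions: y(0) = 210/949 + C1 = 4 and y'(0) = 245/949 - 3*C1 + 3*C2 = 5. Solving gives C1 = 3586/949, C2 = 5086/949.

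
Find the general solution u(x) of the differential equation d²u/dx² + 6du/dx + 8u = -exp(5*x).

u = -exp(5*x)/63 + C1*exp(-4*x) + C2*exp(-2*x)

Characteristic equation r² + 6r + 8 = 0 factors as (r + 4)(r + 2) = 0, so r = -4, -2.
Hence u_h = C1*exp(-4*x) + C2*exp(-2*x).
Try u_p = A*exp(5*x). Substituting into the equation and dividing by exp(5*x) gives A = -1/63, so u_p = -exp(5*x)/63.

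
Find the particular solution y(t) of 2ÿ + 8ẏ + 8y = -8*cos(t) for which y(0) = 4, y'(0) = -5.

Divide through by 2: y'' + 4y' + 4y = -4*cos(t).
Characteristic equation r² + 4r + 4 = 0 has discriminant (4)² - 4·(4) = 0, so r = -2 is a repeated root.
Hence y_h = (C1 + C2*t)*exp(-2*t).
Try y_p = A*cos(t) + B*sin(t). Substituting and equating the coefficients of cos(t) and sin(t) gives A = -12/25, B = -16/25, so y_p = -16*sin(t)/25 - 12*cos(t)/25.
General solution: y = -16*sin(t)/25 - 12*cos(t)/25 + C1*exp(-2*t) + C2*t*exp(-2*t).
Apply the initial conditions: y(0) = -12/25 + C1 = 4 and y'(0) = -16/25 + C2 - 2*C1 = -5. Solving gives C1 = 112/25, C2 = 23/5.

y = -16*sin(t)/25 - 12*cos(t)/25 + 112*exp(-2*t)/25 + 23*t*exp(-2*t)/5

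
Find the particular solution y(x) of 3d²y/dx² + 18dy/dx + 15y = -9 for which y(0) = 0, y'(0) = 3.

y = -3/5 - 9*exp(-5*x)/10 + 3*exp(-x)/2

Divide through by 3: y'' + 6y' + 5y = -3.
Characteristic equation r² + 6r + 5 = 0 factors as (r + 5)(r + 1) = 0, so r = -5, -1.
Hence y_h = C1*exp(-5*x) + C2*exp(-x).
For the particular solution try y_p = A0. Substituting and matching coefficients of each power of x gives A0 = -3/5, so y_p = -3/5.
General solution: y = -3/5 + C1*exp(-5*x) + C2*exp(-x).
Apply the initial conditions: y(0) = -3/5 + C1 + C2 = 0 and y'(0) = -C2 - 5*C1 = 3. Solving gives C1 = -9/10, C2 = 3/2.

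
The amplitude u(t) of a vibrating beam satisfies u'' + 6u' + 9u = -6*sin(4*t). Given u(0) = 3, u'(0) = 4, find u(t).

Characteristic equation r² + 6r + 9 = 0 has discriminant (6)² - 4·(9) = 0, so r = -3 is a repeated root.
Hence u_h = (C1 + C2*t)*exp(-3*t).
Try u_p = A*cos(4*t) + B*sin(4*t). Substituting and equating the coefficients of cos(4t) and sin(4t) gives A = 144/625, B = 42/625, so u_p = 42*sin(4*t)/625 + 144*cos(4*t)/625.
General solution: u = 42*sin(4*t)/625 + 144*cos(4*t)/625 + C1*exp(-3*t) + C2*t*exp(-3*t).
Apply the initial conditions: u(0) = 144/625 + C1 = 3 and u'(0) = 168/625 + C2 - 3*C1 = 4. Solving gives C1 = 1731/625, C2 = 301/25.

u = 42*sin(4*t)/625 + 144*cos(4*t)/625 + 1731*exp(-3*t)/625 + 301*t*exp(-3*t)/25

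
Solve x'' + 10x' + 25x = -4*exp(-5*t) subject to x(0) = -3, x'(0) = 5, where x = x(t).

x = -3*exp(-5*t) - 10*t*exp(-5*t) - 2*t**2*exp(-5*t)

Characteristic equation r² + 10r + 25 = 0 has discriminant (10)² - 4·(25) = 0, so r = -5 is a repeated root.
Hence x_h = (C1 + C2*t)*exp(-5*t).
Since exp(-5*t) solves the homogeneous equation (r = -5 is a root of multiplicity 2), multiply the trial by t^2. Try x_p = A*t^2*exp(-5*t). Substituting into the equation and dividing by exp(-5*t) gives A = -2, so x_p = -2*t^2*exp(-5*t).
General solution: x = C1*exp(-5*t) - 2*t^2*exp(-5*t) + C2*t*exp(-5*t).
Apply the initial conditions: x(0) = C1 = -3 and x'(0) = C2 - 5*C1 = 5. Solving gives C1 = -3, C2 = -10.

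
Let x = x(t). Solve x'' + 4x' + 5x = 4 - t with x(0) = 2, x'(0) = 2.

Characteristic equation r² + 4r + 5 = 0 has discriminant (4)² - 4·(5) = -4 < 0, so r = -2 ± i.
Hence x_h = C1*cos(t)*exp(-2*t) + C2*exp(-2*t)*sin(t).
For the particular solution try x_p = A0 + A1*t. Substituting and matching coefficients of each power of t gives A0 = 24/25, A1 = -1/5, so x_p = 24/25 - t/5.
General solution: x = 24/25 - t/5 + C1*cos(t)*exp(-2*t) + C2*exp(-2*t)*sin(t).
Apply the initial conditions: x(0) = 24/25 + C1 = 2 and x'(0) = -1/5 + C2 - 2*C1 = 2. Solving gives C1 = 26/25, C2 = 107/25.

x = 24/25 - t/5 + 26*cos(t)*exp(-2*t)/25 + 107*exp(-2*t)*sin(t)/25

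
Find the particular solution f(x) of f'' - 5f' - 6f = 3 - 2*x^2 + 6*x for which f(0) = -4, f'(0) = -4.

Characteristic equation r² - 5r - 6 = 0 factors as (r - 6)(r + 1) = 0, so r = 6, -1.
Hence f_h = C1*exp(6*x) + C2*exp(-x).
For the particular solution try f_p = A0 + A1*x + A2*x^2. Substituting and matching coefficients of each power of x gives A0 = 49/54, A1 = -14/9, A2 = 1/3, so f_p = 49/54 - 14*x/9 + x^2/3.
General solution: f = 49/54 - 14*x/9 + x^2/3 + C1*exp(6*x) + C2*exp(-x).
Apply the initial conditions: f(0) = 49/54 + C1 + C2 = -4 and f'(0) = -14/9 - C2 + 6*C1 = -4. Solving gives C1 = -397/378, C2 = -27/7.

f = 49/54 - 397*exp(6*x)/378 - 27*exp(-x)/7 - 14*x/9 + x**2/3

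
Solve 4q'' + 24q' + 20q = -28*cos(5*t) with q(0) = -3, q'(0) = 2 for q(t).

q = -331*exp(-t)/104 - 21*sin(5*t)/130 + 3*exp(-5*t)/40 + 7*cos(5*t)/65

Divide through by 4: q'' + 6q' + 5q = -7*cos(5*t).
Characteristic equation r² + 6r + 5 = 0 factors as (r + 5)(r + 1) = 0, so r = -5, -1.
Hence q_h = C1*exp(-5*t) + C2*exp(-t).
Try q_p = A*cos(5*t) + B*sin(5*t). Substituting and equating the coefficients of cos(5t) and sin(5t) gives A = 7/65, B = -21/130, so q_p = -21*sin(5*t)/130 + 7*cos(5*t)/65.
General solution: q = -21*sin(5*t)/130 + 7*cos(5*t)/65 + C1*exp(-5*t) + C2*exp(-t).
Apply the initial conditions: q(0) = 7/65 + C1 + C2 = -3 and q'(0) = -21/26 - C2 - 5*C1 = 2. Solving gives C1 = 3/40, C2 = -331/104.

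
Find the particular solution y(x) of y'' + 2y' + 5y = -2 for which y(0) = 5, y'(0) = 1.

Characteristic equation r² + 2r + 5 = 0 has discriminant (2)² - 4·(5) = -16 < 0, so r = -1 ± 2i.
Hence y_h = C1*cos(2*x)*exp(-x) + C2*exp(-x)*sin(2*x).
For the particular solution try y_p = A0. Substituting and matching coefficients of each power of x gives A0 = -2/5, so y_p = -2/5.
General solution: y = -2/5 + C1*cos(2*x)*exp(-x) + C2*exp(-x)*sin(2*x).
Apply the initial conditions: y(0) = -2/5 + C1 = 5 and y'(0) = -C1 + 2*C2 = 1. Solving gives C1 = 27/5, C2 = 16/5.

y = -2/5 + 16*exp(-x)*sin(2*x)/5 + 27*cos(2*x)*exp(-x)/5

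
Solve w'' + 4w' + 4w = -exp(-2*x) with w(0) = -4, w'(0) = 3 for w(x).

Characteristic equation r² + 4r + 4 = 0 has discriminant (4)² - 4·(4) = 0, so r = -2 is a repeated root.
Hence w_h = (C1 + C2*x)*exp(-2*x).
Since exp(-2*x) solves the homogeneous equation (r = -2 is a root of multiplicity 2), multiply the trial by x^2. Try w_p = A*x^2*exp(-2*x). Substituting into the equation and dividing by exp(-2*x) gives A = -1/2, so w_p = -x^2*exp(-2*x)/2.
General solution: w = C1*exp(-2*x) - x^2*exp(-2*x)/2 + C2*x*exp(-2*x).
Apply the initial conditions: w(0) = C1 = -4 and w'(0) = C2 - 2*C1 = 3. Solving gives C1 = -4, C2 = -5.

w = -4*exp(-2*x) - 5*x*exp(-2*x) - x**2*exp(-2*x)/2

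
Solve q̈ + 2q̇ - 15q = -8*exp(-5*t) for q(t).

q = C1*exp(-5*t) + C2*exp(3*t) + t*exp(-5*t)

Characteristic equation r² + 2r - 15 = 0 factors as (r + 5)(r - 3) = 0, so r = -5, 3.
Hence q_h = C1*exp(-5*t) + C2*exp(3*t).
Since exp(-5*t) solves the homogeneous equation (r = -5 is a root of multiplicity 1), multiply the trial by t. Try q_p = A*t*exp(-5*t). Substituting into the equation and dividing by exp(-5*t) gives A = 1, so q_p = t*exp(-5*t).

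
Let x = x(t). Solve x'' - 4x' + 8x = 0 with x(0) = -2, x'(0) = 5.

Characteristic equation r² - 4r + 8 = 0 has discriminant (-4)² - 4·(8) = -16 < 0, so r = 2 ± 2i.
Hence x_h = C1*cos(2*t)*exp(2*t) + C2*exp(2*t)*sin(2*t).
Apply the initial conditions: x(0) = C1 = -2 and x'(0) = 2*C1 + 2*C2 = 5. Solving gives C1 = -2, C2 = 9/2.

x = -2*cos(2*t)*exp(2*t) + 9*exp(2*t)*sin(2*t)/2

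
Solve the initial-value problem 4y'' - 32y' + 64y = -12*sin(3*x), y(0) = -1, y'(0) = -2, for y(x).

y = -553*exp(4*x)/625 - 72*cos(3*x)/625 - 21*sin(3*x)/625 + 41*x*exp(4*x)/25

Divide through by 4: y'' - 8y' + 16y = -3*sin(3*x).
Characteristic equation r² - 8r + 16 = 0 has discriminant (-8)² - 4·(16) = 0, so r = 4 is a repeated root.
Hence y_h = (C1 + C2*x)*exp(4*x).
Try y_p = A*cos(3*x) + B*sin(3*x). Substituting and equating the coefficients of cos(3x) and sin(3x) gives A = -72/625, B = -21/625, so y_p = -72*cos(3*x)/625 - 21*sin(3*x)/625.
General solution: y = -72*cos(3*x)/625 - 21*sin(3*x)/625 + C1*exp(4*x) + C2*x*exp(4*x).
Apply the initial conditions: y(0) = -72/625 + C1 = -1 and y'(0) = -63/625 + C2 + 4*C1 = -2. Solving gives C1 = -553/625, C2 = 41/25.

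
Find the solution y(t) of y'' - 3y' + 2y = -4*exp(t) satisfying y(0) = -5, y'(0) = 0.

Characteristic equation r² - 3r + 2 = 0 factors as (r - 2)(r - 1) = 0, so r = 2, 1.
Hence y_h = C1*exp(2*t) + C2*exp(t).
Since exp(t) solves the homogeneous equation (r = 1 is a root of multiplicity 1), multiply the trial by t. Try y_p = A*t*exp(t). Substituting into the equation and dividing by exp(t) gives A = 4, so y_p = 4*t*exp(t).
General solution: y = C1*exp(2*t) + C2*exp(t) + 4*t*exp(t).
Apply the initial conditions: y(0) = C1 + C2 = -5 and y'(0) = 4 + C2 + 2*C1 = 0. Solving gives C1 = 1, C2 = -6.

y = -6*exp(t) + 4*t*exp(t) + exp(2*t)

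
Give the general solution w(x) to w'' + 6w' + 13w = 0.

w = C1*cos(2*x)*exp(-3*x) + C2*exp(-3*x)*sin(2*x)

Characteristic equation r² + 6r + 13 = 0 has discriminant (6)² - 4·(13) = -16 < 0, so r = -3 ± 2i.
Hence w_h = C1*cos(2*x)*exp(-3*x) + C2*exp(-3*x)*sin(2*x).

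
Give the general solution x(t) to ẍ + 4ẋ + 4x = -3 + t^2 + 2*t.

x = -7/8 + t**2/4 + C1*exp(-2*t) + C2*t*exp(-2*t)

Characteristic equation r² + 4r + 4 = 0 has discriminant (4)² - 4·(4) = 0, so r = -2 is a repeated root.
Hence x_h = (C1 + C2*t)*exp(-2*t).
For the particular solution try x_p = A0 + A1*t + A2*t^2. Substituting and matching coefficients of each power of t gives A0 = -7/8, A1 = 0, A2 = 1/4, so x_p = -7/8 + t^2/4.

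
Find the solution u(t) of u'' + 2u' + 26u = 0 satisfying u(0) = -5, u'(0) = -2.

Characteristic equation r² + 2r + 26 = 0 has discriminant (2)² - 4·(26) = -100 < 0, so r = -1 ± 5i.
Hence u_h = C1*cos(5*t)*exp(-t) + C2*exp(-t)*sin(5*t).
Apply the initial conditions: u(0) = C1 = -5 and u'(0) = -C1 + 5*C2 = -2. Solving gives C1 = -5, C2 = -7/5.

u = -5*cos(5*t)*exp(-t) - 7*exp(-t)*sin(5*t)/5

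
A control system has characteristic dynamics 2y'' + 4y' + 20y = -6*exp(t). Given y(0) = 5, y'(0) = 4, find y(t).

y = -3*exp(t)/13 + 41*exp(-t)*sin(3*t)/13 + 68*cos(3*t)*exp(-t)/13

Divide through by 2: y'' + 2y' + 10y = -3*exp(t).
Characteristic equation r² + 2r + 10 = 0 has discriminant (2)² - 4·(10) = -36 < 0, so r = -1 ± 3i.
Hence y_h = C1*cos(3*t)*exp(-t) + C2*exp(-t)*sin(3*t).
Try y_p = A*exp(t). Substituting into the equation and dividing by exp(t) gives A = -3/13, so y_p = -3*exp(t)/13.
General solution: y = -3*exp(t)/13 + C1*cos(3*t)*exp(-t) + C2*exp(-t)*sin(3*t).
Apply the initial conditions: y(0) = -3/13 + C1 = 5 and y'(0) = -3/13 - C1 + 3*C2 = 4. Solving gives C1 = 68/13, C2 = 41/13.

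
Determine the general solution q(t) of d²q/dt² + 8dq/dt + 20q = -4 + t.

q = -11/50 + t/20 + C1*cos(2*t)*exp(-4*t) + C2*exp(-4*t)*sin(2*t)

Characteristic equation r² + 8r + 20 = 0 has discriminant (8)² - 4·(20) = -16 < 0, so r = -4 ± 2i.
Hence q_h = C1*cos(2*t)*exp(-4*t) + C2*exp(-4*t)*sin(2*t).
For the particular solution try q_p = A0 + A1*t. Substituting and matching coefficients of each power of t gives A0 = -11/50, A1 = 1/20, so q_p = -11/50 + t/20.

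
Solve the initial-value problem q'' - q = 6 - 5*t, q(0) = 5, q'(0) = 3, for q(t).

Characteristic equation r² - 1 = 0 factors as (r - 1)(r + 1) = 0, so r = 1, -1.
Hence q_h = C1*exp(t) + C2*exp(-t).
For the particular solution try q_p = A0 + A1*t. Substituting and matching coefficients of each power of t gives A0 = -6, A1 = 5, so q_p = -6 + 5*t.
General solution: q = -6 + 5*t + C1*exp(t) + C2*exp(-t).
Apply the initial conditions: q(0) = -6 + C1 + C2 = 5 and q'(0) = 5 + C1 - C2 = 3. Solving gives C1 = 9/2, C2 = 13/2.

q = -6 + 5*t + 9*exp(t)/2 + 13*exp(-t)/2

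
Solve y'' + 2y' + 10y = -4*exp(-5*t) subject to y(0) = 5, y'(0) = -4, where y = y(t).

Characteristic equation r² + 2r + 10 = 0 has discriminant (2)² - 4·(10) = -36 < 0, so r = -1 ± 3i.
Hence y_h = C1*cos(3*t)*exp(-t) + C2*exp(-t)*sin(3*t).
Try y_p = A*exp(-5*t). Substituting into the equation and dividing by exp(-5*t) gives A = -4/25, so y_p = -4*exp(-5*t)/25.
General solution: y = -4*exp(-5*t)/25 + C1*cos(3*t)*exp(-t) + C2*exp(-t)*sin(3*t).
Apply the initial conditions: y(0) = -4/25 + C1 = 5 and y'(0) = 4/5 - C1 + 3*C2 = -4. Solving gives C1 = 129/25, C2 = 3/25.

y = -4*exp(-5*t)/25 + 3*exp(-t)*sin(3*t)/25 + 129*cos(3*t)*exp(-t)/25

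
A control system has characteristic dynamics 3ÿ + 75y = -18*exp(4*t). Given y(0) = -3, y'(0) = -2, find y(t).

y = -117*cos(5*t)/41 - 58*sin(5*t)/205 - 6*exp(4*t)/41

Divide through by 3: y'' + 25y = -6*exp(4*t).
Characteristic equation r² + 25 = 0 has discriminant (0)² - 4·(25) = -100 < 0, so r = ± 5i.
Hence y_h = C1*cos(5*t) + C2*sin(5*t).
Try y_p = A*exp(4*t). Substituting into the equation and dividing by exp(4*t) gives A = -6/41, so y_p = -6*exp(4*t)/41.
General solution: y = -6*exp(4*t)/41 + C1*cos(5*t) + C2*sin(5*t).
Apply the initial conditions: y(0) = -6/41 + C1 = -3 and y'(0) = -24/41 + 5*C2 = -2. Solving gives C1 = -117/41, C2 = -58/205.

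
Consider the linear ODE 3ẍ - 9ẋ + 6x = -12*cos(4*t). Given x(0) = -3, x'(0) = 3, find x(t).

x = -149*exp(t)/17 + 12*sin(4*t)/85 + 14*cos(4*t)/85 + 28*exp(2*t)/5

Divide through by 3: x'' - 3x' + 2x = -4*cos(4*t).
Characteristic equation r² - 3r + 2 = 0 factors as (r - 1)(r - 2) = 0, so r = 1, 2.
Hence x_h = C1*exp(t) + C2*exp(2*t).
Try x_p = A*cos(4*t) + B*sin(4*t). Substituting and equating the coefficients of cos(4t) and sin(4t) gives A = 14/85, B = 12/85, so x_p = 12*sin(4*t)/85 + 14*cos(4*t)/85.
General solution: x = 12*sin(4*t)/85 + 14*cos(4*t)/85 + C1*exp(t) + C2*exp(2*t).
Apply the initial conditions: x(0) = 14/85 + C1 + C2 = -3 and x'(0) = 48/85 + C1 + 2*C2 = 3. Solving gives C1 = -149/17, C2 = 28/5.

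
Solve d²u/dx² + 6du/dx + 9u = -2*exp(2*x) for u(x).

u = -2*exp(2*x)/25 + C1*exp(-3*x) + C2*x*exp(-3*x)

Characteristic equation r² + 6r + 9 = 0 has discriminant (6)² - 4·(9) = 0, so r = -3 is a repeated root.
Hence u_h = (C1 + C2*x)*exp(-3*x).
Try u_p = A*exp(2*x). Substituting into the equation and dividing by exp(2*x) gives A = -2/25, so u_p = -2*exp(2*x)/25.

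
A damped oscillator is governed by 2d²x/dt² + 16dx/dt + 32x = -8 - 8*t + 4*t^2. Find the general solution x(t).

x = -5/64 - 3*t/8 + t**2/8 + C1*exp(-4*t) + C2*t*exp(-4*t)

Divide through by 2: x'' + 8x' + 16x = -4 - 4*t + 2*t^2.
Characteristic equation r² + 8r + 16 = 0 has discriminant (8)² - 4·(16) = 0, so r = -4 is a repeated root.
Hence x_h = (C1 + C2*t)*exp(-4*t).
For the particular solution try x_p = A0 + A1*t + A2*t^2. Substituting and matching coefficients of each power of t gives A0 = -5/64, A1 = -3/8, A2 = 1/8, so x_p = -5/64 - 3*t/8 + t^2/8.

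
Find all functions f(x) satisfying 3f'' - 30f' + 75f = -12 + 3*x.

f = -18/125 + x/25 + C1*exp(5*x) + C2*x*exp(5*x)

Divide through by 3: f'' - 10f' + 25f = -4 + x.
Characteristic equation r² - 10r + 25 = 0 has discriminant (-10)² - 4·(25) = 0, so r = 5 is a repeated root.
Hence f_h = (C1 + C2*x)*exp(5*x).
For the particular solution try f_p = A0 + A1*x. Substituting and matching coefficients of each power of x gives A0 = -18/125, A1 = 1/25, so f_p = -18/125 + x/25.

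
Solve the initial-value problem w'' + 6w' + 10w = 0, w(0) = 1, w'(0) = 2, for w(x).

w = cos(x)*exp(-3*x) + 5*exp(-3*x)*sin(x)

Characteristic equation r² + 6r + 10 = 0 has discriminant (6)² - 4·(10) = -4 < 0, so r = -3 ± i.
Hence w_h = C1*cos(x)*exp(-3*x) + C2*exp(-3*x)*sin(x).
Apply the initial conditions: w(0) = C1 = 1 and w'(0) = C2 - 3*C1 = 2. Solving gives C1 = 1, C2 = 5.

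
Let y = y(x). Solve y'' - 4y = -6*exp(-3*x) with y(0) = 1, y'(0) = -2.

Characteristic equation r² - 4 = 0 factors as (r + 2)(r - 2) = 0, so r = -2, 2.
Hence y_h = C1*exp(-2*x) + C2*exp(2*x).
Try y_p = A*exp(-3*x). Substituting into the equation and dividing by exp(-3*x) gives A = -6/5, so y_p = -6*exp(-3*x)/5.
General solution: y = -6*exp(-3*x)/5 + C1*exp(-2*x) + C2*exp(2*x).
Apply the initial conditions: y(0) = -6/5 + C1 + C2 = 1 and y'(0) = 18/5 - 2*C1 + 2*C2 = -2. Solving gives C1 = 5/2, C2 = -3/10.

y = -6*exp(-3*x)/5 - 3*exp(2*x)/10 + 5*exp(-2*x)/2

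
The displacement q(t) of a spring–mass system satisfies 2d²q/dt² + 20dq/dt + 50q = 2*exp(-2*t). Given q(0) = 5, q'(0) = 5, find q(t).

Divide through by 2: q'' + 10q' + 25q = exp(-2*t).
Characteristic equation r² + 10r + 25 = 0 has discriminant (10)² - 4·(25) = 0, so r = -5 is a repeated root.
Hence q_h = (C1 + C2*t)*exp(-5*t).
Try q_p = A*exp(-2*t). Substituting into the equation and dividing by exp(-2*t) gives A = 1/9, so q_p = exp(-2*t)/9.
General solution: q = exp(-2*t)/9 + C1*exp(-5*t) + C2*t*exp(-5*t).
Apply the initial conditions: q(0) = 1/9 + C1 = 5 and q'(0) = -2/9 + C2 - 5*C1 = 5. Solving gives C1 = 44/9, C2 = 89/3.

q = exp(-2*t)/9 + 44*exp(-5*t)/9 + 89*t*exp(-5*t)/3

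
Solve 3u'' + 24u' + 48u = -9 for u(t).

u = -3/16 + C1*exp(-4*t) + C2*t*exp(-4*t)

Divide through by 3: u'' + 8u' + 16u = -3.
Characteristic equation r² + 8r + 16 = 0 has discriminant (8)² - 4·(16) = 0, so r = -4 is a repeated root.
Hence u_h = (C1 + C2*t)*exp(-4*t).
For the particular solution try u_p = A0. Substituting and matching coefficients of each power of t gives A0 = -3/16, so u_p = -3/16.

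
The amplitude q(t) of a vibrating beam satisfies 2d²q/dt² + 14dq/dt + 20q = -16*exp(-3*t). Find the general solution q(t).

q = 4*exp(-3*t) + C1*exp(-2*t) + C2*exp(-5*t)

Divide through by 2: q'' + 7q' + 10q = -8*exp(-3*t).
Characteristic equation r² + 7r + 10 = 0 factors as (r + 2)(r + 5) = 0, so r = -2, -5.
Hence q_h = C1*exp(-2*t) + C2*exp(-5*t).
Try q_p = A*exp(-3*t). Substituting into the equation and dividing by exp(-3*t) gives A = 4, so q_p = 4*exp(-3*t).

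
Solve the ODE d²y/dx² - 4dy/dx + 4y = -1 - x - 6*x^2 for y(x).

y = -11/4 - 13*x/4 - 3*x**2/2 + C1*exp(2*x) + C2*x*exp(2*x)

Characteristic equation r² - 4r + 4 = 0 has discriminant (-4)² - 4·(4) = 0, so r = 2 is a repeated root.
Hence y_h = (C1 + C2*x)*exp(2*x).
For the particular solution try y_p = A0 + A1*x + A2*x^2. Substituting and matching coefficients of each power of x gives A0 = -11/4, A1 = -13/4, A2 = -3/2, so y_p = -11/4 - 13*x/4 - 3*x^2/2.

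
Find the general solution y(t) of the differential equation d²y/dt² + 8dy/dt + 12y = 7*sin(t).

Characteristic equation r² + 8r + 12 = 0 factors as (r + 2)(r + 6) = 0, so r = -2, -6.
Hence y_h = C1*exp(-2*t) + C2*exp(-6*t).
Try y_p = A*cos(t) + B*sin(t). Substituting and equating the coefficients of cos(t) and sin(t) gives A = -56/185, B = 77/185, so y_p = -56*cos(t)/185 + 77*sin(t)/185.

y = -56*cos(t)/185 + 77*sin(t)/185 + C1*exp(-2*t) + C2*exp(-6*t)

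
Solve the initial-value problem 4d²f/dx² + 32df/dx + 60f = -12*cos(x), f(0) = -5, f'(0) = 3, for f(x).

Divide through by 4: f'' + 8f' + 15f = -3*cos(x).
Characteristic equation r² + 8r + 15 = 0 factors as (r + 5)(r + 3) = 0, so r = -5, -3.
Hence f_h = C1*exp(-5*x) + C2*exp(-3*x).
Try f_p = A*cos(x) + B*sin(x). Substituting and equating the coefficients of cos(x) and sin(x) gives A = -21/130, B = -6/65, so f_p = -21*cos(x)/130 - 6*sin(x)/65.
General solution: f = -21*cos(x)/130 - 6*sin(x)/65 + C1*exp(-5*x) + C2*exp(-3*x).
Apply the initial conditions: f(0) = -21/130 + C1 + C2 = -5 and f'(0) = -6/65 - 5*C1 - 3*C2 = 3. Solving gives C1 = 297/52, C2 = -211/20.

f = -211*exp(-3*x)/20 - 21*cos(x)/130 - 6*sin(x)/65 + 297*exp(-5*x)/52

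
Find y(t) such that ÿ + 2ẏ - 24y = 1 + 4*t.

y = -1/18 - t/6 + C1*exp(4*t) + C2*exp(-6*t)

Characteristic equation r² + 2r - 24 = 0 factors as (r - 4)(r + 6) = 0, so r = 4, -6.
Hence y_h = C1*exp(4*t) + C2*exp(-6*t).
For the particular solution try y_p = A0 + A1*t. Substituting and matching coefficients of each power of t gives A0 = -1/18, A1 = -1/6, so y_p = -1/18 - t/6.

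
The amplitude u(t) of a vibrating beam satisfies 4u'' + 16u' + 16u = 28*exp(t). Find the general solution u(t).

u = 7*exp(t)/9 + C1*exp(-2*t) + C2*t*exp(-2*t)

Divide through by 4: u'' + 4u' + 4u = 7*exp(t).
Characteristic equation r² + 4r + 4 = 0 has discriminant (4)² - 4·(4) = 0, so r = -2 is a repeated root.
Hence u_h = (C1 + C2*t)*exp(-2*t).
Try u_p = A*exp(t). Substituting into the equation and dividing by exp(t) gives A = 7/9, so u_p = 7*exp(t)/9.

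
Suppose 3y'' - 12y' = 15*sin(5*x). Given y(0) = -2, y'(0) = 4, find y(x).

y = -13/4 - 5*sin(5*x)/41 + 4*cos(5*x)/41 + 189*exp(4*x)/164

Divide through by 3: y'' - 4y' = 5*sin(5*x).
Characteristic equation r² - 4r = 0 factors as (r - 4)r = 0, so r = 4, 0.
Hence y_h = C1*exp(4*x) + C2.
Try y_p = A*cos(5*x) + B*sin(5*x). Substituting and equating the coefficients of cos(5x) and sin(5x) gives A = 4/41, B = -5/41, so y_p = -5*sin(5*x)/41 + 4*cos(5*x)/41.
General solution: y = C2 - 5*sin(5*x)/41 + 4*cos(5*x)/41 + C1*exp(4*x).
Apply the initial conditions: y(0) = 4/41 + C1 + C2 = -2 and y'(0) = -25/41 + 4*C1 = 4. Solving gives C1 = 189/164, C2 = -13/4.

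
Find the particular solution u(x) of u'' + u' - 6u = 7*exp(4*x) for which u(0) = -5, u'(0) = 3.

u = exp(4*x)/2 - 31*exp(2*x)/10 - 12*exp(-3*x)/5

Characteristic equation r² + r - 6 = 0 factors as (r + 3)(r - 2) = 0, so r = -3, 2.
Hence u_h = C1*exp(-3*x) + C2*exp(2*x).
Try u_p = A*exp(4*x). Substituting into the equation and dividing by exp(4*x) gives A = 1/2, so u_p = exp(4*x)/2.
General solution: u = exp(4*x)/2 + C1*exp(-3*x) + C2*exp(2*x).
Apply the initial conditions: u(0) = 1/2 + C1 + C2 = -5 and u'(0) = 2 - 3*C1 + 2*C2 = 3. Solving gives C1 = -12/5, C2 = -31/10.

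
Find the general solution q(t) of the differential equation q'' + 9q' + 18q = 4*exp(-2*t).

q = C1*exp(-6*t) + C2*exp(-3*t) + exp(-2*t)

Characteristic equation r² + 9r + 18 = 0 factors as (r + 6)(r + 3) = 0, so r = -6, -3.
Hence q_h = C1*exp(-6*t) + C2*exp(-3*t).
Try q_p = A*exp(-2*t). Substituting into the equation and dividing by exp(-2*t) gives A = 1, so q_p = exp(-2*t).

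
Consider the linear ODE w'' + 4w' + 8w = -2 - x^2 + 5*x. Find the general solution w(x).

w = -19/32 - x**2/8 + 3*x/4 + C1*cos(2*x)*exp(-2*x) + C2*exp(-2*x)*sin(2*x)

Characteristic equation r² + 4r + 8 = 0 has discriminant (4)² - 4·(8) = -16 < 0, so r = -2 ± 2i.
Hence w_h = C1*cos(2*x)*exp(-2*x) + C2*exp(-2*x)*sin(2*x).
For the particular solution try w_p = A0 + A1*x + A2*x^2. Substituting and matching coefficients of each power of x gives A0 = -19/32, A1 = 3/4, A2 = -1/8, so w_p = -19/32 - x^2/8 + 3*x/4.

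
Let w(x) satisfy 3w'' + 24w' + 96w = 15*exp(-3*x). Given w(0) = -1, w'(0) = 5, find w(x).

w = 5*exp(-3*x)/17 - 22*cos(4*x)*exp(-4*x)/17 + 3*exp(-4*x)*sin(4*x)/17

Divide through by 3: w'' + 8w' + 32w = 5*exp(-3*x).
Characteristic equation r² + 8r + 32 = 0 has discriminant (8)² - 4·(32) = -64 < 0, so r = -4 ± 4i.
Hence w_h = C1*cos(4*x)*exp(-4*x) + C2*exp(-4*x)*sin(4*x).
Try w_p = A*exp(-3*x). Substituting into the equation and dividing by exp(-3*x) gives A = 5/17, so w_p = 5*exp(-3*x)/17.
General solution: w = 5*exp(-3*x)/17 + C1*cos(4*x)*exp(-4*x) + C2*exp(-4*x)*sin(4*x).
Apply the initial conditions: w(0) = 5/17 + C1 = -1 and w'(0) = -15/17 - 4*C1 + 4*C2 = 5. Solving gives C1 = -22/17, C2 = 3/17.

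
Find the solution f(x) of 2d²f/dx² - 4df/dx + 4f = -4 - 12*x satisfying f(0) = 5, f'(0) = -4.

f = -4 - 3*x - 10*exp(x)*sin(x) + 9*cos(x)*exp(x)

Divide through by 2: f'' - 2f' + 2f = -2 - 6*x.
Characteristic equation r² - 2r + 2 = 0 has discriminant (-2)² - 4·(2) = -4 < 0, so r = 1 ± i.
Hence f_h = C1*cos(x)*exp(x) + C2*exp(x)*sin(x).
For the particular solution try f_p = A0 + A1*x. Substituting and matching coefficients of each power of x gives A0 = -4, A1 = -3, so f_p = -4 - 3*x.
General solution: f = -4 - 3*x + C1*cos(x)*exp(x) + C2*exp(x)*sin(x).
Apply the initial conditions: f(0) = -4 + C1 = 5 and f'(0) = -3 + C1 + C2 = -4. Solving gives C1 = 9, C2 = -10.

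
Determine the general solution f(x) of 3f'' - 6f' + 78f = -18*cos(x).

f = -150*cos(x)/629 + 12*sin(x)/629 + C1*cos(5*x)*exp(x) + C2*exp(x)*sin(5*x)

Divide through by 3: f'' - 2f' + 26f = -6*cos(x).
Characteristic equation r² - 2r + 26 = 0 has discriminant (-2)² - 4·(26) = -100 < 0, so r = 1 ± 5i.
Hence f_h = C1*cos(5*x)*exp(x) + C2*exp(x)*sin(5*x).
Try f_p = A*cos(x) + B*sin(x). Substituting and equating the coefficients of cos(x) and sin(x) gives A = -150/629, B = 12/629, so f_p = -150*cos(x)/629 + 12*sin(x)/629.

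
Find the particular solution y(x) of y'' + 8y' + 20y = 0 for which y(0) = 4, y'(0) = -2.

y = 4*cos(2*x)*exp(-4*x) + 7*exp(-4*x)*sin(2*x)

Characteristic equation r² + 8r + 20 = 0 has discriminant (8)² - 4·(20) = -16 < 0, so r = -4 ± 2i.
Hence y_h = C1*cos(2*x)*exp(-4*x) + C2*exp(-4*x)*sin(2*x).
Apply the initial conditions: y(0) = C1 = 4 and y'(0) = -4*C1 + 2*C2 = -2. Solving gives C1 = 4, C2 = 7.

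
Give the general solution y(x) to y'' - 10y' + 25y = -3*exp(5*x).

Characteristic equation r² - 10r + 25 = 0 has discriminant (-10)² - 4·(25) = 0, so r = 5 is a repeated root.
Hence y_h = (C1 + C2*x)*exp(5*x).
Since exp(5*x) solves the homogeneous equation (r = 5 is a root of multiplicity 2), multiply the trial by x^2. Try y_p = A*x^2*exp(5*x). Substituting into the equation and dividing by exp(5*x) gives A = -3/2, so y_p = -3*x^2*exp(5*x)/2.

y = C1*exp(5*x) - 3*x**2*exp(5*x)/2 + C2*x*exp(5*x)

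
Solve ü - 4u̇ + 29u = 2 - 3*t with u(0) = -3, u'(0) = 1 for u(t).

Characteristic equation r² - 4r + 29 = 0 has discriminant (-4)² - 4·(29) = -100 < 0, so r = 2 ± 5i.
Hence u_h = C1*cos(5*t)*exp(2*t) + C2*exp(2*t)*sin(5*t).
For the particular solution try u_p = A0 + A1*t. Substituting and matching coefficients of each power of t gives A0 = 46/841, A1 = -3/29, so u_p = 46/841 - 3*t/29.
General solution: u = 46/841 - 3*t/29 + C1*cos(5*t)*exp(2*t) + C2*exp(2*t)*sin(5*t).
Apply the initial conditions: u(0) = 46/841 + C1 = -3 and u'(0) = -3/29 + 2*C1 + 5*C2 = 1. Solving gives C1 = -2569/841, C2 = 6066/4205.

u = 46/841 - 3*t/29 - 2569*cos(5*t)*exp(2*t)/841 + 6066*exp(2*t)*sin(5*t)/4205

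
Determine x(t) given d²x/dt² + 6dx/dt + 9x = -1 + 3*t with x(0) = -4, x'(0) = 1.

x = -1/3 - 11*exp(-3*t)/3 + t/3 - 31*t*exp(-3*t)/3

Characteristic equation r² + 6r + 9 = 0 has discriminant (6)² - 4·(9) = 0, so r = -3 is a repeated root.
Hence x_h = (C1 + C2*t)*exp(-3*t).
For the particular solution try x_p = A0 + A1*t. Substituting and matching coefficients of each power of t gives A0 = -1/3, A1 = 1/3, so x_p = -1/3 + t/3.
General solution: x = -1/3 + t/3 + C1*exp(-3*t) + C2*t*exp(-3*t).
Apply the initial conditions: x(0) = -1/3 + C1 = -4 and x'(0) = 1/3 + C2 - 3*C1 = 1. Solving gives C1 = -11/3, C2 = -31/3.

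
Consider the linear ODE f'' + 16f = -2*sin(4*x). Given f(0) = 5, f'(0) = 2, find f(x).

Characteristic equation r² + 16 = 0 has discriminant (0)² - 4·(16) = -64 < 0, so r = ± 4i.
Hence f_h = C1*cos(4*x) + C2*sin(4*x).
Since ±4i are characteristic roots, multiply the trial by x. Try f_p = x*(A*cos(4*x) + B*sin(4*x)). Substituting and equating the coefficients of cos(4x) and sin(4x) gives A = 1/4, B = 0, so f_p = x*cos(4*x)/4.
General solution: f = C1*cos(4*x) + C2*sin(4*x) + x*cos(4*x)/4.
Apply the initial conditions: f(0) = C1 = 5 and f'(0) = 1/4 + 4*C2 = 2. Solving gives C1 = 5, C2 = 7/16.

f = 5*cos(4*x) + 7*sin(4*x)/16 + x*cos(4*x)/4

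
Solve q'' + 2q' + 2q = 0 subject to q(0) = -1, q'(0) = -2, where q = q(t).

Characteristic equation r² + 2r + 2 = 0 has discriminant (2)² - 4·(2) = -4 < 0, so r = -1 ± i.
Hence q_h = C1*cos(t)*exp(-t) + C2*exp(-t)*sin(t).
Apply the initial conditions: q(0) = C1 = -1 and q'(0) = C2 - C1 = -2. Solving gives C1 = -1, C2 = -3.

q = -cos(t)*exp(-t) - 3*exp(-t)*sin(t)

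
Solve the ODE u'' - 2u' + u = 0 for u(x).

u = C1*exp(x) + C2*x*exp(x)

Characteristic equation r² - 2r + 1 = 0 has discriminant (-2)² - 4·(1) = 0, so r = 1 is a repeated root.
Hence u_h = (C1 + C2*x)*exp(x).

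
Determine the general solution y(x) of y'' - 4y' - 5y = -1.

Characteristic equation r² - 4r - 5 = 0 factors as (r + 1)(r - 5) = 0, so r = -1, 5.
Hence y_h = C1*exp(-x) + C2*exp(5*x).
For the particular solution try y_p = A0. Substituting and matching coefficients of each power of x gives A0 = 1/5, so y_p = 1/5.

y = 1/5 + C1*exp(-x) + C2*exp(5*x)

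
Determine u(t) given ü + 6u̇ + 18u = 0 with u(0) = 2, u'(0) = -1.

u = 2*cos(3*t)*exp(-3*t) + 5*exp(-3*t)*sin(3*t)/3

Characteristic equation r² + 6r + 18 = 0 has discriminant (6)² - 4·(18) = -36 < 0, so r = -3 ± 3i.
Hence u_h = C1*cos(3*t)*exp(-3*t) + C2*exp(-3*t)*sin(3*t).
Apply the initial conditions: u(0) = C1 = 2 and u'(0) = -3*C1 + 3*C2 = -1. Solving gives C1 = 2, C2 = 5/3.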